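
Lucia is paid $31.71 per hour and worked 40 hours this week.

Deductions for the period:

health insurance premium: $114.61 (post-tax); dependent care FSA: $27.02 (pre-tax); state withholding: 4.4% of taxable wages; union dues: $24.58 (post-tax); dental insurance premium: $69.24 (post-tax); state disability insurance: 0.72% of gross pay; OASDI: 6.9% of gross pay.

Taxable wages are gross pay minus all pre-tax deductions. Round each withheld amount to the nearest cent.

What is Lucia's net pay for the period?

Gross pay: 40 × $31.71 = $1268.40
Dependent care FSA: $27.02
Taxable wages = $1268.40 − $27.02 = $1241.38
State withholding: $1241.38 × 0.044 = $54.62
State disability insurance: $1268.40 × 0.0072 = $9.13
OASDI: $1268.40 × 0.069 = $87.52
Health insurance premium: $114.61
Union dues: $24.58
Dental insurance premium: $69.24
Total deductions = $27.02 + $54.62 + $9.13 + $87.52 + $114.61 + $24.58 + $69.24 = $386.72
Net pay = $1268.40 − $386.72 = $881.68

$881.68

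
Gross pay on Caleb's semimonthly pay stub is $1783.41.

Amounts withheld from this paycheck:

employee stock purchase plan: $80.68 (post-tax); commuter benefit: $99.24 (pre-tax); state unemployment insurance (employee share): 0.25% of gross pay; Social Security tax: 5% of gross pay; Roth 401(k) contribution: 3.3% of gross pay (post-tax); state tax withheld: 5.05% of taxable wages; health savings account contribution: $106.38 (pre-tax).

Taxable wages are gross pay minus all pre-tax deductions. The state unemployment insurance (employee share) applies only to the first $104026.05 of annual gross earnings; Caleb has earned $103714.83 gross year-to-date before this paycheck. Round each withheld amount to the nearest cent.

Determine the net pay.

$1268.63

Commuter benefit: $99.24
Health savings account contribution: $106.38
Pre-tax total = $99.24 + $106.38 = $205.62
Taxable wages = $1783.41 − $205.62 = $1577.79
State tax withheld: $1577.79 × 0.0505 = $79.68
Social Security tax: $1783.41 × 0.05 = $89.17
State unemployment insurance (employee share): only $104026.05 − $103714.83 = $311.22 of this check is subject → $311.22 × 0.0025 = $0.78
Employee stock purchase plan: $80.68
Roth 401(k) contribution: $1783.41 × 0.033 = $58.85
Total deductions = $99.24 + $106.38 + $79.68 + $89.17 + $0.78 + $80.68 + $58.85 = $514.78
Net pay = $1783.41 − $514.78 = $1268.63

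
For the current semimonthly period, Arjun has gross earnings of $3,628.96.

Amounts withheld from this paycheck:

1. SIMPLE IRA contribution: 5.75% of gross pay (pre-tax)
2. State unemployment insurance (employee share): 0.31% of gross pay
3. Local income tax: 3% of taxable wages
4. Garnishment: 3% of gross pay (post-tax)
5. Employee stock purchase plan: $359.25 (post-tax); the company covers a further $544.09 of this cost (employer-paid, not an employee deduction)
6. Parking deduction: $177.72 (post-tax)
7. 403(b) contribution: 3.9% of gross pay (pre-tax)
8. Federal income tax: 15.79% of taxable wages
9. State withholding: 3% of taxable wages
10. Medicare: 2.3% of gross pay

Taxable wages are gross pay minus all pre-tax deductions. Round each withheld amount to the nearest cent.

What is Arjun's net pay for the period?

$1,823.76

SIMPLE IRA contribution: $3,628.96 × 0.0575 = $208.67
403(b) contribution: $3,628.96 × 0.039 = $141.53
Pre-tax total = $208.67 + $141.53 = $350.20
Taxable wages = $3,628.96 − $350.20 = $3,278.76
Local income tax: $3,278.76 × 0.03 = $98.36
Federal income tax: $3,278.76 × 0.1579 = $517.72
State withholding: $3,278.76 × 0.03 = $98.36
Medicare: $3,628.96 × 0.023 = $83.47
State unemployment insurance (employee share): $3,628.96 × 0.0031 = $11.25
Employee stock purchase plan: $359.25
Garnishment: $3,628.96 × 0.03 = $108.87
Parking deduction: $177.72
(Employer's $544.09 toward employee stock purchase plan is not withheld from the employee.)
Total deductions = $208.67 + $141.53 + $98.36 + $517.72 + $98.36 + $83.47 + $11.25 + $359.25 + $108.87 + $177.72 = $1,805.20
Net pay = $3,628.96 − $1,805.20 = $1,823.76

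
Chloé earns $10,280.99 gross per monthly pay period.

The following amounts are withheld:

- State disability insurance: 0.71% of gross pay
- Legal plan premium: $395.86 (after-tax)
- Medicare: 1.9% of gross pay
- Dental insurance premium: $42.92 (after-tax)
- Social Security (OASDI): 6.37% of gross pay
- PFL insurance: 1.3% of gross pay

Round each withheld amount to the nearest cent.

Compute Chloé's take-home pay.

$8,785.32

Social Security (OASDI): $10,280.99 × 0.0637 = $654.90
PFL insurance: $10,280.99 × 0.013 = $133.65
Medicare: $10,280.99 × 0.019 = $195.34
State disability insurance: $10,280.99 × 0.0071 = $73.00
Legal plan premium: $395.86
Dental insurance premium: $42.92
Total deductions = $654.90 + $133.65 + $195.34 + $73.00 + $395.86 + $42.92 = $1,495.67
Net pay = $10,280.99 − $1,495.67 = $8,785.32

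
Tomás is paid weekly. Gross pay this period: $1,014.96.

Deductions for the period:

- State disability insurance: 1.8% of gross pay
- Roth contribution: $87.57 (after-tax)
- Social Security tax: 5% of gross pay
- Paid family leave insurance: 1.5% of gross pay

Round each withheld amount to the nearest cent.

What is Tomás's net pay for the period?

$843.15

Social Security tax: $1,014.96 × 0.05 = $50.75
State disability insurance: $1,014.96 × 0.018 = $18.27
Paid family leave insurance: $1,014.96 × 0.015 = $15.22
Roth contribution: $87.57
Total deductions = $50.75 + $18.27 + $15.22 + $87.57 = $171.81
Net pay = $1,014.96 − $171.81 = $843.15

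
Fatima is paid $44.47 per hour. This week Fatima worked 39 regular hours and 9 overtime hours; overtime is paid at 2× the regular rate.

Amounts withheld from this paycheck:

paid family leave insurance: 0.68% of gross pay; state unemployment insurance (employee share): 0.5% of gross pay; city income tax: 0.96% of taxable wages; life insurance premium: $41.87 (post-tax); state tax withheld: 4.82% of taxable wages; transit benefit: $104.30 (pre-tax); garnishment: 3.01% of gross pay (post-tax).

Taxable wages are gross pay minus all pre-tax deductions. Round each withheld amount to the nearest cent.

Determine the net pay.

$2,141.93

Regular pay: 39 × $44.47 = $1,734.33
Overtime pay: 9 × $44.47 × 2 = $800.46
Gross pay = $1,734.33 + $800.46 = $2,534.79
Transit benefit: $104.30
Taxable wages = $2,534.79 − $104.30 = $2,430.49
State tax withheld: $2,430.49 × 0.0482 = $117.15
City income tax: $2,430.49 × 0.0096 = $23.33
Paid family leave insurance: $2,534.79 × 0.0068 = $17.24
State unemployment insurance (employee share): $2,534.79 × 0.005 = $12.67
Garnishment: $2,534.79 × 0.0301 = $76.30
Life insurance premium: $41.87
Total deductions = $104.30 + $117.15 + $23.33 + $17.24 + $12.67 + $76.30 + $41.87 = $392.86
Net pay = $2,534.79 − $392.86 = $2,141.93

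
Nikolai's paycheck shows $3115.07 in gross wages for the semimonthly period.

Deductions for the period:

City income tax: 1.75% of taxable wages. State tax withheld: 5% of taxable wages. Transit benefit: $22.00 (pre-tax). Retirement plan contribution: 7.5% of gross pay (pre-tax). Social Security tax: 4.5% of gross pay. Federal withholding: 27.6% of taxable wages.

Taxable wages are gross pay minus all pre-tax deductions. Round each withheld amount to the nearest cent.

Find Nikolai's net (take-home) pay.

$1737.04

Transit benefit: $22.00
Retirement plan contribution: $3115.07 × 0.075 = $233.63
Pre-tax total = $22.00 + $233.63 = $255.63
Taxable wages = $3115.07 − $255.63 = $2859.44
State tax withheld: $2859.44 × 0.05 = $142.97
City income tax: $2859.44 × 0.0175 = $50.04
Federal withholding: $2859.44 × 0.276 = $789.21
Social Security tax: $3115.07 × 0.045 = $140.18
Total deductions = $22.00 + $233.63 + $142.97 + $50.04 + $789.21 + $140.18 = $1378.03
Net pay = $3115.07 − $1378.03 = $1737.04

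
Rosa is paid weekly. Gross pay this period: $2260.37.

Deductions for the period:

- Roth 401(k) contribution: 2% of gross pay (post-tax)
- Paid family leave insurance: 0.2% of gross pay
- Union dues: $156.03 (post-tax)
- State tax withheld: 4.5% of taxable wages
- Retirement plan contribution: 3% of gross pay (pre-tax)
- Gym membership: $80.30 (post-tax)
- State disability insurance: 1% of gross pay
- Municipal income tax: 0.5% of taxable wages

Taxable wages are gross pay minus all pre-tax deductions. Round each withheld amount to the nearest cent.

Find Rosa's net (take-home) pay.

Retirement plan contribution: $2260.37 × 0.03 = $67.81
Taxable wages = $2260.37 − $67.81 = $2192.56
State tax withheld: $2192.56 × 0.045 = $98.67
Municipal income tax: $2192.56 × 0.005 = $10.96
Paid family leave insurance: $2260.37 × 0.002 = $4.52
State disability insurance: $2260.37 × 0.01 = $22.60
Roth 401(k) contribution: $2260.37 × 0.02 = $45.21
Union dues: $156.03
Gym membership: $80.30
Total deductions = $67.81 + $98.67 + $10.96 + $4.52 + $22.60 + $45.21 + $156.03 + $80.30 = $486.10
Net pay = $2260.37 − $486.10 = $1774.27

$1774.27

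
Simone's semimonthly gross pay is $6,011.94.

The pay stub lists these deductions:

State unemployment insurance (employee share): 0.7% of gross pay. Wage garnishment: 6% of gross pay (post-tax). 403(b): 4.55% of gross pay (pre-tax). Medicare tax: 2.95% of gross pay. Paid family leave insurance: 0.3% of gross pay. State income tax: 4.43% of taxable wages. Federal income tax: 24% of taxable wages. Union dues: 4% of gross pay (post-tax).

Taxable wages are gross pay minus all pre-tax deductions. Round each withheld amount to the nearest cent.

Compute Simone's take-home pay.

403(b): $6,011.94 × 0.0455 = $273.54
Taxable wages = $6,011.94 − $273.54 = $5,738.40
Federal income tax: $5,738.40 × 0.24 = $1,377.22
State income tax: $5,738.40 × 0.0443 = $254.21
State unemployment insurance (employee share): $6,011.94 × 0.007 = $42.08
Medicare tax: $6,011.94 × 0.0295 = $177.35
Paid family leave insurance: $6,011.94 × 0.003 = $18.04
Union dues: $6,011.94 × 0.04 = $240.48
Wage garnishment: $6,011.94 × 0.06 = $360.72
Total deductions = $273.54 + $1,377.22 + $254.21 + $42.08 + $177.35 + $18.04 + $240.48 + $360.72 = $2,743.64
Net pay = $6,011.94 − $2,743.64 = $3,268.30

$3,268.30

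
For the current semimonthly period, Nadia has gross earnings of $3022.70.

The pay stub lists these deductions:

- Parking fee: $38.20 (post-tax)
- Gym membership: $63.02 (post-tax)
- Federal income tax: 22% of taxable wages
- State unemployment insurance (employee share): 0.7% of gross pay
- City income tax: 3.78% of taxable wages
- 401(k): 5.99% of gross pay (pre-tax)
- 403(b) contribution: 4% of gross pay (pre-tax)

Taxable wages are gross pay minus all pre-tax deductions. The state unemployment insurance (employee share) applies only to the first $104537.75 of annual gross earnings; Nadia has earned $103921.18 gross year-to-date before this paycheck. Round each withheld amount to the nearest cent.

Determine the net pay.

403(b) contribution: $3022.70 × 0.04 = $120.91
401(k): $3022.70 × 0.0599 = $181.06
Pre-tax total = $120.91 + $181.06 = $301.97
Taxable wages = $3022.70 − $301.97 = $2720.73
City income tax: $2720.73 × 0.0378 = $102.84
Federal income tax: $2720.73 × 0.22 = $598.56
State unemployment insurance (employee share): only $104537.75 − $103921.18 = $616.57 of this check is subject → $616.57 × 0.007 = $4.32
Gym membership: $63.02
Parking fee: $38.20
Total deductions = $120.91 + $181.06 + $102.84 + $598.56 + $4.32 + $63.02 + $38.20 = $1108.91
Net pay = $3022.70 − $1108.91 = $1913.79

$1913.79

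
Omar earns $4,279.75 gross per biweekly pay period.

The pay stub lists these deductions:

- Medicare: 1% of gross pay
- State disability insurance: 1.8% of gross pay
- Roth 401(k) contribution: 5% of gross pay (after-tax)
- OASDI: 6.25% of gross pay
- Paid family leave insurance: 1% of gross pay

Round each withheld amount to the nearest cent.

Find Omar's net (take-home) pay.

$3,635.64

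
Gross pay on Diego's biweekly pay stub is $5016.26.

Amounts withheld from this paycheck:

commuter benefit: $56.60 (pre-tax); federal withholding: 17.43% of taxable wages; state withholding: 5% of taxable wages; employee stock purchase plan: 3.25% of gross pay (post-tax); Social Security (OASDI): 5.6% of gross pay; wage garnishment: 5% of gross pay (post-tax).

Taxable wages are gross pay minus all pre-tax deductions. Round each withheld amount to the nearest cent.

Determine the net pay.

$3152.46

Commuter benefit: $56.60
Taxable wages = $5016.26 − $56.60 = $4959.66
State withholding: $4959.66 × 0.05 = $247.98
Federal withholding: $4959.66 × 0.1743 = $864.47
Social Security (OASDI): $5016.26 × 0.056 = $280.91
Wage garnishment: $5016.26 × 0.05 = $250.81
Employee stock purchase plan: $5016.26 × 0.0325 = $163.03
Total deductions = $56.60 + $247.98 + $864.47 + $280.91 + $250.81 + $163.03 = $1863.80
Net pay = $5016.26 − $1863.80 = $3152.46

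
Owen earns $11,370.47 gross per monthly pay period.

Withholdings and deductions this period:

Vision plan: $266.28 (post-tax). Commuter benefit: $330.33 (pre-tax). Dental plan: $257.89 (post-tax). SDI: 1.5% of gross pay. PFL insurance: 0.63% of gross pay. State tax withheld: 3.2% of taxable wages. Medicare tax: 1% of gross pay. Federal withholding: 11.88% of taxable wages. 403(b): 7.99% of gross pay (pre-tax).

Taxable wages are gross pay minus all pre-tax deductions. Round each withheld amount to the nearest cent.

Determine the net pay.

$7,723.73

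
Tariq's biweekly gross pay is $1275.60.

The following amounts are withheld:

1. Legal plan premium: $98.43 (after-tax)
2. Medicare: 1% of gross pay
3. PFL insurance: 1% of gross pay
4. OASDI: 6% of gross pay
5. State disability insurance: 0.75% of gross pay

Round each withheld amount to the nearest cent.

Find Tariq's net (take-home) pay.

$1065.54

OASDI: $1275.60 × 0.06 = $76.54
Medicare: $1275.60 × 0.01 = $12.76
PFL insurance: $1275.60 × 0.01 = $12.76
State disability insurance: $1275.60 × 0.0075 = $9.57
Legal plan premium: $98.43
Total deductions = $76.54 + $12.76 + $12.76 + $9.57 + $98.43 = $210.06
Net pay = $1275.60 − $210.06 = $1065.54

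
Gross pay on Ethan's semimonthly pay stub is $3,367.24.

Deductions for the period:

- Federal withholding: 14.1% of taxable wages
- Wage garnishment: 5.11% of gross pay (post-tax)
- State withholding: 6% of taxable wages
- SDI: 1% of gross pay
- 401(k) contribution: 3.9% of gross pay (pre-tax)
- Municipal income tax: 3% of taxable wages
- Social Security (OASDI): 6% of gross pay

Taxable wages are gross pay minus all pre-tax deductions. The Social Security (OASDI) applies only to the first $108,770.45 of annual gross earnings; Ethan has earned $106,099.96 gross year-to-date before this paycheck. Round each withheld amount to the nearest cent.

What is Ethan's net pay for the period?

401(k) contribution: $3,367.24 × 0.039 = $131.32
Taxable wages = $3,367.24 − $131.32 = $3,235.92
State withholding: $3,235.92 × 0.06 = $194.16
Federal withholding: $3,235.92 × 0.141 = $456.26
Municipal income tax: $3,235.92 × 0.03 = $97.08
Social Security (OASDI): only $108,770.45 − $106,099.96 = $2,670.49 of this check is subject → $2,670.49 × 0.06 = $160.23
SDI: $3,367.24 × 0.01 = $33.67
Wage garnishment: $3,367.24 × 0.0511 = $172.07
Total deductions = $131.32 + $194.16 + $456.26 + $97.08 + $160.23 + $33.67 + $172.07 = $1,244.79
Net pay = $3,367.24 − $1,244.79 = $2,122.45

$2,122.45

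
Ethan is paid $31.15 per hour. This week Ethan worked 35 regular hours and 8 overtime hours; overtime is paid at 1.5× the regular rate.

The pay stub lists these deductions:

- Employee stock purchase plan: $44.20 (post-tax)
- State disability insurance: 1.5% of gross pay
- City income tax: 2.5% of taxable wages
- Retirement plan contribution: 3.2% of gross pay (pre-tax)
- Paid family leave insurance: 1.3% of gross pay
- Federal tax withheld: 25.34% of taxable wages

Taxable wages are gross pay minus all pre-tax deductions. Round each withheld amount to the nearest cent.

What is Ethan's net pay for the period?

Regular pay: 35 × $31.15 = $1,090.25
Overtime pay: 8 × $31.15 × 1.5 = $373.80
Gross pay = $1,090.25 + $373.80 = $1,464.05
Retirement plan contribution: $1,464.05 × 0.032 = $46.85
Taxable wages = $1,464.05 − $46.85 = $1,417.20
City income tax: $1,417.20 × 0.025 = $35.43
Federal tax withheld: $1,417.20 × 0.2534 = $359.12
State disability insurance: $1,464.05 × 0.015 = $21.96
Paid family leave insurance: $1,464.05 × 0.013 = $19.03
Employee stock purchase plan: $44.20
Total deductions = $46.85 + $35.43 + $359.12 + $21.96 + $19.03 + $44.20 = $526.59
Net pay = $1,464.05 − $526.59 = $937.46

$937.46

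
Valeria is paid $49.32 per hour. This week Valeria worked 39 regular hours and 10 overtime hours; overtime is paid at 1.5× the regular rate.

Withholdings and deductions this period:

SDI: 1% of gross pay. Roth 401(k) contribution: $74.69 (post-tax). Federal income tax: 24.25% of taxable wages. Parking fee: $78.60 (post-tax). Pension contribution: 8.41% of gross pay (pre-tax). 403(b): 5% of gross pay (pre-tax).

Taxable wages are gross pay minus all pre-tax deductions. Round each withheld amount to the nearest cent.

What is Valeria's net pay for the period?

Regular pay: 39 × $49.32 = $1,923.48
Overtime pay: 10 × $49.32 × 1.5 = $739.80
Gross pay = $1,923.48 + $739.80 = $2,663.28
Pension contribution: $2,663.28 × 0.0841 = $223.98
403(b): $2,663.28 × 0.05 = $133.16
Pre-tax total = $223.98 + $133.16 = $357.14
Taxable wages = $2,663.28 − $357.14 = $2,306.14
Federal income tax: $2,306.14 × 0.2425 = $559.24
SDI: $2,663.28 × 0.01 = $26.63
Parking fee: $78.60
Roth 401(k) contribution: $74.69
Total deductions = $223.98 + $133.16 + $559.24 + $26.63 + $78.60 + $74.69 = $1,096.30
Net pay = $2,663.28 − $1,096.30 = $1,566.98

$1,566.98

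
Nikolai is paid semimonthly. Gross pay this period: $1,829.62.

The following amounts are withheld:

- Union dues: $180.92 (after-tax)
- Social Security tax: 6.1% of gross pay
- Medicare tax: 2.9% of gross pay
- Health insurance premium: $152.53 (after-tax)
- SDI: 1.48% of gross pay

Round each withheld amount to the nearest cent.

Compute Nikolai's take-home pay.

Medicare tax: $1,829.62 × 0.029 = $53.06
SDI: $1,829.62 × 0.0148 = $27.08
Social Security tax: $1,829.62 × 0.061 = $111.61
Health insurance premium: $152.53
Union dues: $180.92
Total deductions = $53.06 + $27.08 + $111.61 + $152.53 + $180.92 = $525.20
Net pay = $1,829.62 − $525.20 = $1,304.42

$1,304.42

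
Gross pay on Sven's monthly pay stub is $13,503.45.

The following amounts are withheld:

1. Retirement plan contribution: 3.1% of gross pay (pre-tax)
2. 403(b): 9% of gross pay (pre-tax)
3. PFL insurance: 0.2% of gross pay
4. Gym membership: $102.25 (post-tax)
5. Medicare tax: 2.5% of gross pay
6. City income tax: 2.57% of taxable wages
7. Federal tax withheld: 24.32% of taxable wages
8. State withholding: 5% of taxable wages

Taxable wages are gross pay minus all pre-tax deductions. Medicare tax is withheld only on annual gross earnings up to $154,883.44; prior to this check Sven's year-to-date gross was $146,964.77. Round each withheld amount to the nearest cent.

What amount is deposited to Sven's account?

$7,757.10

Retirement plan contribution: $13,503.45 × 0.031 = $418.61
403(b): $13,503.45 × 0.09 = $1,215.31
Pre-tax total = $418.61 + $1,215.31 = $1,633.92
Taxable wages = $13,503.45 − $1,633.92 = $11,869.53
State withholding: $11,869.53 × 0.05 = $593.48
Federal tax withheld: $11,869.53 × 0.2432 = $2,886.67
City income tax: $11,869.53 × 0.0257 = $305.05
Medicare tax: only $154,883.44 − $146,964.77 = $7,918.67 of this check is subject → $7,918.67 × 0.025 = $197.97
PFL insurance: $13,503.45 × 0.002 = $27.01
Gym membership: $102.25
Total deductions = $418.61 + $1,215.31 + $593.48 + $2,886.67 + $305.05 + $197.97 + $27.01 + $102.25 = $5,746.35
Net pay = $13,503.45 − $5,746.35 = $7,757.10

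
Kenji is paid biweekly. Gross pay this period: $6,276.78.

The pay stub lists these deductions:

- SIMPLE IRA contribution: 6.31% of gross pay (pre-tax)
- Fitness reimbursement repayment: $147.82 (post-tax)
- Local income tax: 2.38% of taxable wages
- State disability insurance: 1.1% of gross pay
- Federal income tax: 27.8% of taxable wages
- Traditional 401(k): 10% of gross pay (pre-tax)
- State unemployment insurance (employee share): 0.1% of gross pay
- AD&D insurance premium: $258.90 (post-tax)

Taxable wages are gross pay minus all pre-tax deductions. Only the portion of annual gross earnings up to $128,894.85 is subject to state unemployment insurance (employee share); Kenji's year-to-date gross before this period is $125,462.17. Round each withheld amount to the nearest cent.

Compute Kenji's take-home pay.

$3,188.48

SIMPLE IRA contribution: $6,276.78 × 0.0631 = $396.06
Traditional 401(k): $6,276.78 × 0.1 = $627.68
Pre-tax total = $396.06 + $627.68 = $1,023.74
Taxable wages = $6,276.78 − $1,023.74 = $5,253.04
Federal income tax: $5,253.04 × 0.278 = $1,460.35
Local income tax: $5,253.04 × 0.0238 = $125.02
State disability insurance: $6,276.78 × 0.011 = $69.04
State unemployment insurance (employee share): only $128,894.85 − $125,462.17 = $3,432.68 of this check is subject → $3,432.68 × 0.001 = $3.43
Fitness reimbursement repayment: $147.82
AD&D insurance premium: $258.90
Total deductions = $396.06 + $627.68 + $1,460.35 + $125.02 + $69.04 + $3.43 + $147.82 + $258.90 = $3,088.30
Net pay = $6,276.78 − $3,088.30 = $3,188.48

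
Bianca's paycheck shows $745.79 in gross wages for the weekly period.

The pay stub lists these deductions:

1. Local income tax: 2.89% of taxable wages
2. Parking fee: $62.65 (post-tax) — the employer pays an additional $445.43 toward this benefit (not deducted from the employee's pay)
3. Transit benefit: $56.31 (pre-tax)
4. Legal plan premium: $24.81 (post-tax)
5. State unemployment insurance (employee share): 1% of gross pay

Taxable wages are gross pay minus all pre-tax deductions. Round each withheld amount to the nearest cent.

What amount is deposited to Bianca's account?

$574.63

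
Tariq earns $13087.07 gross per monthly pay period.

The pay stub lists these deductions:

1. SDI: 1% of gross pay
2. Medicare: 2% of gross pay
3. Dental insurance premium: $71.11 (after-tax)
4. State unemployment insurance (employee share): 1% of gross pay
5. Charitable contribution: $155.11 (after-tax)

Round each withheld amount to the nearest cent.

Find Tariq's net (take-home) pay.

State unemployment insurance (employee share): $13087.07 × 0.01 = $130.87
Medicare: $13087.07 × 0.02 = $261.74
SDI: $13087.07 × 0.01 = $130.87
Charitable contribution: $155.11
Dental insurance premium: $71.11
Total deductions = $130.87 + $261.74 + $130.87 + $155.11 + $71.11 = $749.70
Net pay = $13087.07 − $749.70 = $12337.37

$12337.37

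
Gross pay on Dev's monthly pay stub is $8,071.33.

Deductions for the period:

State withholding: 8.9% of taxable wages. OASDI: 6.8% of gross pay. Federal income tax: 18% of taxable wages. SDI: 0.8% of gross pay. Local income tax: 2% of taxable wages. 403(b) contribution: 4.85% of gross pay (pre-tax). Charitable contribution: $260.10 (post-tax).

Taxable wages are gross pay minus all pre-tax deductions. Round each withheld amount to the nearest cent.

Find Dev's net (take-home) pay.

403(b) contribution: $8,071.33 × 0.0485 = $391.46
Taxable wages = $8,071.33 − $391.46 = $7,679.87
Local income tax: $7,679.87 × 0.02 = $153.60
Federal income tax: $7,679.87 × 0.18 = $1,382.38
State withholding: $7,679.87 × 0.089 = $683.51
OASDI: $8,071.33 × 0.068 = $548.85
SDI: $8,071.33 × 0.008 = $64.57
Charitable contribution: $260.10
Total deductions = $391.46 + $153.60 + $1,382.38 + $683.51 + $548.85 + $64.57 + $260.10 = $3,484.47
Net pay = $8,071.33 − $3,484.47 = $4,586.86

$4,586.86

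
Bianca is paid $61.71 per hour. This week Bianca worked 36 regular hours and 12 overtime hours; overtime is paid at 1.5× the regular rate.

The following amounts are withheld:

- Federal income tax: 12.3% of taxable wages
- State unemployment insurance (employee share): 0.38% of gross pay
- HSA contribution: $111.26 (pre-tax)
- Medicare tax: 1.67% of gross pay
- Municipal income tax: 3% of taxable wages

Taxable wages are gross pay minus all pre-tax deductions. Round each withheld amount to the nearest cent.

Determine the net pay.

Regular pay: 36 × $61.71 = $2,221.56
Overtime pay: 12 × $61.71 × 1.5 = $1,110.78
Gross pay = $2,221.56 + $1,110.78 = $3,332.34
HSA contribution: $111.26
Taxable wages = $3,332.34 − $111.26 = $3,221.08
Municipal income tax: $3,221.08 × 0.03 = $96.63
Federal income tax: $3,221.08 × 0.123 = $396.19
State unemployment insurance (employee share): $3,332.34 × 0.0038 = $12.66
Medicare tax: $3,332.34 × 0.0167 = $55.65
Total deductions = $111.26 + $96.63 + $396.19 + $12.66 + $55.65 = $672.39
Net pay = $3,332.34 − $672.39 = $2,659.95

$2,659.95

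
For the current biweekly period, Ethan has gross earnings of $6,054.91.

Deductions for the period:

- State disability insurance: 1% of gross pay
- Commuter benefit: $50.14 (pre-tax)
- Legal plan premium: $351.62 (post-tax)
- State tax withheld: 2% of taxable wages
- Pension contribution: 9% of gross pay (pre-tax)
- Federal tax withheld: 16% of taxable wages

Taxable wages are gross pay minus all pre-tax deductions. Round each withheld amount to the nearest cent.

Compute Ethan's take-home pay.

$4,064.89

Pension contribution: $6,054.91 × 0.09 = $544.94
Commuter benefit: $50.14
Pre-tax total = $544.94 + $50.14 = $595.08
Taxable wages = $6,054.91 − $595.08 = $5,459.83
State tax withheld: $5,459.83 × 0.02 = $109.20
Federal tax withheld: $5,459.83 × 0.16 = $873.57
State disability insurance: $6,054.91 × 0.01 = $60.55
Legal plan premium: $351.62
Total deductions = $544.94 + $50.14 + $109.20 + $873.57 + $60.55 + $351.62 = $1,990.02
Net pay = $6,054.91 − $1,990.02 = $4,064.89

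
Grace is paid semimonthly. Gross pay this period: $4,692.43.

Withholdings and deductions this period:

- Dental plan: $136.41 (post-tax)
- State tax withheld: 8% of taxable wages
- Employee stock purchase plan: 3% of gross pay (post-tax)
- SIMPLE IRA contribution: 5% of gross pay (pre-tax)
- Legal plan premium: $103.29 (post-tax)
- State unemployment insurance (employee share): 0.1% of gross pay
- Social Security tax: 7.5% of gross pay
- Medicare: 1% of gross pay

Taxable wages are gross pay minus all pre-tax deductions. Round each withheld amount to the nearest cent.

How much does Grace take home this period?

SIMPLE IRA contribution: $4,692.43 × 0.05 = $234.62
Taxable wages = $4,692.43 − $234.62 = $4,457.81
State tax withheld: $4,457.81 × 0.08 = $356.62
Medicare: $4,692.43 × 0.01 = $46.92
Social Security tax: $4,692.43 × 0.075 = $351.93
State unemployment insurance (employee share): $4,692.43 × 0.001 = $4.69
Dental plan: $136.41
Employee stock purchase plan: $4,692.43 × 0.03 = $140.77
Legal plan premium: $103.29
Total deductions = $234.62 + $356.62 + $46.92 + $351.93 + $4.69 + $136.41 + $140.77 + $103.29 = $1,375.25
Net pay = $4,692.43 − $1,375.25 = $3,317.18

$3,317.18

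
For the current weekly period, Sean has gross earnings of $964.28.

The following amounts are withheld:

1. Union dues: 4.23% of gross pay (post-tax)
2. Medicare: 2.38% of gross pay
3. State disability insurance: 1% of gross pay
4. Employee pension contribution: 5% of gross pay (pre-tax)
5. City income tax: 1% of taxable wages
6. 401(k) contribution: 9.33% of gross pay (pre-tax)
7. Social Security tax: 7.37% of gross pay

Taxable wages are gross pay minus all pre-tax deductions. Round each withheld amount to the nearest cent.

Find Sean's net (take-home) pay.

Employee pension contribution: $964.28 × 0.05 = $48.21
401(k) contribution: $964.28 × 0.0933 = $89.97
Pre-tax total = $48.21 + $89.97 = $138.18
Taxable wages = $964.28 − $138.18 = $826.10
City income tax: $826.10 × 0.01 = $8.26
Medicare: $964.28 × 0.0238 = $22.95
State disability insurance: $964.28 × 0.01 = $9.64
Social Security tax: $964.28 × 0.0737 = $71.07
Union dues: $964.28 × 0.0423 = $40.79
Total deductions = $48.21 + $89.97 + $8.26 + $22.95 + $9.64 + $71.07 + $40.79 = $290.89
Net pay = $964.28 − $290.89 = $673.39

$673.39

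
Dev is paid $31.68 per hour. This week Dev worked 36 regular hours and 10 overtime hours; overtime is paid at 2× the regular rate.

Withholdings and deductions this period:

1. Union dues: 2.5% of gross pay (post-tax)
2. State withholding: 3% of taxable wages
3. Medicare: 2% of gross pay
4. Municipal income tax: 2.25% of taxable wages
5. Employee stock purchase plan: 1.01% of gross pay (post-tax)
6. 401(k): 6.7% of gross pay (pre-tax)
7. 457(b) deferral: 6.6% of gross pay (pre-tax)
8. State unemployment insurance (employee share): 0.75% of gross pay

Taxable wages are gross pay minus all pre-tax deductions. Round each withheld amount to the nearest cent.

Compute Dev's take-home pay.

Regular pay: 36 × $31.68 = $1,140.48
Overtime pay: 10 × $31.68 × 2 = $633.60
Gross pay = $1,140.48 + $633.60 = $1,774.08
457(b) deferral: $1,774.08 × 0.066 = $117.09
401(k): $1,774.08 × 0.067 = $118.86
Pre-tax total = $117.09 + $118.86 = $235.95
Taxable wages = $1,774.08 − $235.95 = $1,538.13
State withholding: $1,538.13 × 0.03 = $46.14
Municipal income tax: $1,538.13 × 0.0225 = $34.61
State unemployment insurance (employee share): $1,774.08 × 0.0075 = $13.31
Medicare: $1,774.08 × 0.02 = $35.48
Union dues: $1,774.08 × 0.025 = $44.35
Employee stock purchase plan: $1,774.08 × 0.0101 = $17.92
Total deductions = $117.09 + $118.86 + $46.14 + $34.61 + $13.31 + $35.48 + $44.35 + $17.92 = $427.76
Net pay = $1,774.08 − $427.76 = $1,346.32

$1,346.32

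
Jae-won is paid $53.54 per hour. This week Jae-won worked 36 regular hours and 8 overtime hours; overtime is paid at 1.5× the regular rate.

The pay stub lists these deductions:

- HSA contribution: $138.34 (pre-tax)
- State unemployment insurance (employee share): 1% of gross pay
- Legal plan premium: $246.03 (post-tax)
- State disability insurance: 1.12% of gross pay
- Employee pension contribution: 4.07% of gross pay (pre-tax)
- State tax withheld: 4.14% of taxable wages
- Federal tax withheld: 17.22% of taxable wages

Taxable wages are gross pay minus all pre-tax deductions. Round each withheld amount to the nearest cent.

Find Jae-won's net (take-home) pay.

$1529.42

Regular pay: 36 × $53.54 = $1927.44
Overtime pay: 8 × $53.54 × 1.5 = $642.48
Gross pay = $1927.44 + $642.48 = $2569.92
Employee pension contribution: $2569.92 × 0.0407 = $104.60
HSA contribution: $138.34
Pre-tax total = $104.60 + $138.34 = $242.94
Taxable wages = $2569.92 − $242.94 = $2326.98
Federal tax withheld: $2326.98 × 0.1722 = $400.71
State tax withheld: $2326.98 × 0.0414 = $96.34
State unemployment insurance (employee share): $2569.92 × 0.01 = $25.70
State disability insurance: $2569.92 × 0.0112 = $28.78
Legal plan premium: $246.03
Total deductions = $104.60 + $138.34 + $400.71 + $96.34 + $25.70 + $28.78 + $246.03 = $1040.50
Net pay = $2569.92 − $1040.50 = $1529.42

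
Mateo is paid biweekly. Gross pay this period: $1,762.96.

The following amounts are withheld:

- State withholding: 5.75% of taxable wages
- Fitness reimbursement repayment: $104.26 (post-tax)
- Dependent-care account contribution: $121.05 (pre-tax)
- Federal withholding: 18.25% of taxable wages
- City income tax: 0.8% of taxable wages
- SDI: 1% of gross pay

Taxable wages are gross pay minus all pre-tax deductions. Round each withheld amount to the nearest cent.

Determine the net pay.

Dependent-care account contribution: $121.05
Taxable wages = $1,762.96 − $121.05 = $1,641.91
Federal withholding: $1,641.91 × 0.1825 = $299.65
State withholding: $1,641.91 × 0.0575 = $94.41
City income tax: $1,641.91 × 0.008 = $13.14
SDI: $1,762.96 × 0.01 = $17.63
Fitness reimbursement repayment: $104.26
Total deductions = $121.05 + $299.65 + $94.41 + $13.14 + $17.63 + $104.26 = $650.14
Net pay = $1,762.96 − $650.14 = $1,112.82

$1,112.82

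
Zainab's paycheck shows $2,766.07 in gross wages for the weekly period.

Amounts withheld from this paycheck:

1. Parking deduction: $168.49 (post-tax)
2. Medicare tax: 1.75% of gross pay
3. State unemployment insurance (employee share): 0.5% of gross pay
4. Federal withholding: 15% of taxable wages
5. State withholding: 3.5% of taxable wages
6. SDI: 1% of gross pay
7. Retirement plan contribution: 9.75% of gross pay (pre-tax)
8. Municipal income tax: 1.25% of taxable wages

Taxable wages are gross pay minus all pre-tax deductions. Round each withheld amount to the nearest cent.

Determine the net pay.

$1,744.96

Retirement plan contribution: $2,766.07 × 0.0975 = $269.69
Taxable wages = $2,766.07 − $269.69 = $2,496.38
Federal withholding: $2,496.38 × 0.15 = $374.46
State withholding: $2,496.38 × 0.035 = $87.37
Municipal income tax: $2,496.38 × 0.0125 = $31.20
SDI: $2,766.07 × 0.01 = $27.66
Medicare tax: $2,766.07 × 0.0175 = $48.41
State unemployment insurance (employee share): $2,766.07 × 0.005 = $13.83
Parking deduction: $168.49
Total deductions = $269.69 + $374.46 + $87.37 + $31.20 + $27.66 + $48.41 + $13.83 + $168.49 = $1,021.11
Net pay = $2,766.07 − $1,021.11 = $1,744.96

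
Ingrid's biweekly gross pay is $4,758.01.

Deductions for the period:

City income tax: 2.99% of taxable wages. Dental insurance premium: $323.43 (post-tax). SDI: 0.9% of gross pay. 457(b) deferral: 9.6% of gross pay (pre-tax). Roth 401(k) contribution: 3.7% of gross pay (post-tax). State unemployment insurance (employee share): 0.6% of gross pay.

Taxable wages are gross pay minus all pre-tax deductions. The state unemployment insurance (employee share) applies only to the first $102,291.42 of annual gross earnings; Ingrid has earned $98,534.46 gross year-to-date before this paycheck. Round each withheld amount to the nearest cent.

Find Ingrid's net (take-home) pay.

$3,607.79

457(b) deferral: $4,758.01 × 0.096 = $456.77
Taxable wages = $4,758.01 − $456.77 = $4,301.24
City income tax: $4,301.24 × 0.0299 = $128.61
SDI: $4,758.01 × 0.009 = $42.82
State unemployment insurance (employee share): only $102,291.42 − $98,534.46 = $3,756.96 of this check is subject → $3,756.96 × 0.006 = $22.54
Roth 401(k) contribution: $4,758.01 × 0.037 = $176.05
Dental insurance premium: $323.43
Total deductions = $456.77 + $128.61 + $42.82 + $22.54 + $176.05 + $323.43 = $1,150.22
Net pay = $4,758.01 − $1,150.22 = $3,607.79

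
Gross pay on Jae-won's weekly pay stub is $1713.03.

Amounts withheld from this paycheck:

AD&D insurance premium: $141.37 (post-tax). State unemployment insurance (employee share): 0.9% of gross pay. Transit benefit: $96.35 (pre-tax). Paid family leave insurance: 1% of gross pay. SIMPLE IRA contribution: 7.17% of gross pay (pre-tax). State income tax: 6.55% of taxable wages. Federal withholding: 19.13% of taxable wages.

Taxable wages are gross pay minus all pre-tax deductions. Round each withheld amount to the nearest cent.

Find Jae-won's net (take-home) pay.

$936.31

SIMPLE IRA contribution: $1713.03 × 0.0717 = $122.82
Transit benefit: $96.35
Pre-tax total = $122.82 + $96.35 = $219.17
Taxable wages = $1713.03 − $219.17 = $1493.86
State income tax: $1493.86 × 0.0655 = $97.85
Federal withholding: $1493.86 × 0.1913 = $285.78
Paid family leave insurance: $1713.03 × 0.01 = $17.13
State unemployment insurance (employee share): $1713.03 × 0.009 = $15.42
AD&D insurance premium: $141.37
Total deductions = $122.82 + $96.35 + $97.85 + $285.78 + $17.13 + $15.42 + $141.37 = $776.72
Net pay = $1713.03 − $776.72 = $936.31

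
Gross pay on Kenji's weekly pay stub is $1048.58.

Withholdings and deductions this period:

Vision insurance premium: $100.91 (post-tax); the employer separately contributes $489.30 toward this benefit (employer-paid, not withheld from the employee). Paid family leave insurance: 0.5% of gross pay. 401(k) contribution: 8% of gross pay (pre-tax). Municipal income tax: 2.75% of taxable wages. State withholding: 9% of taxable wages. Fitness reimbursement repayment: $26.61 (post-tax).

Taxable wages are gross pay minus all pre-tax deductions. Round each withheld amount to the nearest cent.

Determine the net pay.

$718.58

401(k) contribution: $1048.58 × 0.08 = $83.89
Taxable wages = $1048.58 − $83.89 = $964.69
Municipal income tax: $964.69 × 0.0275 = $26.53
State withholding: $964.69 × 0.09 = $86.82
Paid family leave insurance: $1048.58 × 0.005 = $5.24
Fitness reimbursement repayment: $26.61
Vision insurance premium: $100.91
(Employer's $489.30 toward vision insurance premium is not withheld from the employee.)
Total deductions = $83.89 + $26.53 + $86.82 + $5.24 + $26.61 + $100.91 = $330.00
Net pay = $1048.58 − $330.00 = $718.58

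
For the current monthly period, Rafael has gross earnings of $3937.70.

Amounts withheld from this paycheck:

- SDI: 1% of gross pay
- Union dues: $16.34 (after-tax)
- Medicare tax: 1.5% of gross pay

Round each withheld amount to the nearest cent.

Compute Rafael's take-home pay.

SDI: $3937.70 × 0.01 = $39.38
Medicare tax: $3937.70 × 0.015 = $59.07
Union dues: $16.34
Total deductions = $39.38 + $59.07 + $16.34 = $114.79
Net pay = $3937.70 − $114.79 = $3822.91

$3822.91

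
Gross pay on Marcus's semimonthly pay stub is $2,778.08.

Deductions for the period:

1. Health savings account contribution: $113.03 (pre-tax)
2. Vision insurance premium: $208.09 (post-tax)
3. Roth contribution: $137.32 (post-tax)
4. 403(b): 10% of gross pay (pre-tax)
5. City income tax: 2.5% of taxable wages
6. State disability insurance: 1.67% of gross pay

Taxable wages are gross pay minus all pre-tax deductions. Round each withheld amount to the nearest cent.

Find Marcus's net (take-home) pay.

403(b): $2,778.08 × 0.1 = $277.81
Health savings account contribution: $113.03
Pre-tax total = $277.81 + $113.03 = $390.84
Taxable wages = $2,778.08 − $390.84 = $2,387.24
City income tax: $2,387.24 × 0.025 = $59.68
State disability insurance: $2,778.08 × 0.0167 = $46.39
Vision insurance premium: $208.09
Roth contribution: $137.32
Total deductions = $277.81 + $113.03 + $59.68 + $46.39 + $208.09 + $137.32 = $842.32
Net pay = $2,778.08 − $842.32 = $1,935.76

$1,935.76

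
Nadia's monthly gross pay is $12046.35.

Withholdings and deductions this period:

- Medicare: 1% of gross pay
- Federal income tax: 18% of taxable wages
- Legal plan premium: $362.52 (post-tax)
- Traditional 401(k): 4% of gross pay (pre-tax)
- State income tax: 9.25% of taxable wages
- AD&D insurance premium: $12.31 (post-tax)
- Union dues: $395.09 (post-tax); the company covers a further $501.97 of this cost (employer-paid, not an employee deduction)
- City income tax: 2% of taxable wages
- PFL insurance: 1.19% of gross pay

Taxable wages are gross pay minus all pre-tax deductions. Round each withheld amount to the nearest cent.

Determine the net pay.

Traditional 401(k): $12046.35 × 0.04 = $481.85
Taxable wages = $12046.35 − $481.85 = $11564.50
State income tax: $11564.50 × 0.0925 = $1069.72
City income tax: $11564.50 × 0.02 = $231.29
Federal income tax: $11564.50 × 0.18 = $2081.61
PFL insurance: $12046.35 × 0.0119 = $143.35
Medicare: $12046.35 × 0.01 = $120.46
Union dues: $395.09
Legal plan premium: $362.52
AD&D insurance premium: $12.31
(Employer's $501.97 toward union dues is not withheld from the employee.)
Total deductions = $481.85 + $1069.72 + $231.29 + $2081.61 + $143.35 + $120.46 + $395.09 + $362.52 + $12.31 = $4898.20
Net pay = $12046.35 − $4898.20 = $7148.15

$7148.15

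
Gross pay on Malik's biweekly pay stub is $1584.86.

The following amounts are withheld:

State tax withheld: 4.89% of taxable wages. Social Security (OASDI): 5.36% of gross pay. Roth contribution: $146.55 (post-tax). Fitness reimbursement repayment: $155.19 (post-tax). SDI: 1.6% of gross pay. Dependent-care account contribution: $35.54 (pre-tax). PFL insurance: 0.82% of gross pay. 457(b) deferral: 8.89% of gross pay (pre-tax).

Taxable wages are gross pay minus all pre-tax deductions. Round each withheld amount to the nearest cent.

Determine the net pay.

Dependent-care account contribution: $35.54
457(b) deferral: $1584.86 × 0.0889 = $140.89
Pre-tax total = $35.54 + $140.89 = $176.43
Taxable wages = $1584.86 − $176.43 = $1408.43
State tax withheld: $1408.43 × 0.0489 = $68.87
Social Security (OASDI): $1584.86 × 0.0536 = $84.95
PFL insurance: $1584.86 × 0.0082 = $13.00
SDI: $1584.86 × 0.016 = $25.36
Roth contribution: $146.55
Fitness reimbursement repayment: $155.19
Total deductions = $35.54 + $140.89 + $68.87 + $84.95 + $13.00 + $25.36 + $146.55 + $155.19 = $670.35
Net pay = $1584.86 − $670.35 = $914.51

$914.51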